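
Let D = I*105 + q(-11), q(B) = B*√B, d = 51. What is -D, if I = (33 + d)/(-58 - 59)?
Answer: 980/13 + 11*I*√11 ≈ 75.385 + 36.483*I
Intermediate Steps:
q(B) = B^(3/2)
I = -28/39 (I = (33 + 51)/(-58 - 59) = 84/(-117) = 84*(-1/117) = -28/39 ≈ -0.71795)
D = -980/13 - 11*I*√11 (D = -28/39*105 + (-11)^(3/2) = -980/13 - 11*I*√11 ≈ -75.385 - 36.483*I)
-D = -(-980/13 - 11*I*√11) = 980/13 + 11*I*√11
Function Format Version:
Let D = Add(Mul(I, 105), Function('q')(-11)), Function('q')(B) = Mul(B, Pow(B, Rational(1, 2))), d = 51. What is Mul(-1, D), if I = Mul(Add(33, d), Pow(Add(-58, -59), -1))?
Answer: Add(Rational(980, 13), Mul(11, I, Pow(11, Rational(1, 2)))) ≈ Add(75.385, Mul(36.483, I))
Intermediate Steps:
Function('q')(B) = Pow(B, Rational(3, 2))
I = Rational(-28, 39) (I = Mul(Add(33, 51), Pow(Add(-58, -59), -1)) = Mul(84, Pow(-117, -1)) = Mul(84, Rational(-1, 117)) = Rational(-28, 39) ≈ -0.71795)
D = Add(Rational(-980, 13), Mul(-11, I, Pow(11, Rational(1, 2)))) (D = Add(Mul(Rational(-28, 39), 105), Pow(-11, Rational(3, 2))) = Add(Rational(-980, 13), Mul(-11, I, Pow(11, Rational(1, 2)))) ≈ Add(-75.385, Mul(-36.483, I)))
Mul(-1, D) = Mul(-1, Add(Rational(-980, 13), Mul(-11, I, Pow(11, Rational(1, 2))))) = Add(Rational(980, 13), Mul(11, I, Pow(11, Rational(1, 2))))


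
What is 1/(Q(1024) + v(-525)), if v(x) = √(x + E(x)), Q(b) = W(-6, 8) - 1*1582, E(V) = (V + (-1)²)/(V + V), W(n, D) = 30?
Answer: -814800/1264844963 - 5*I*√5782623/1264844963 ≈ -0.00064419 - 9.5059e-6*I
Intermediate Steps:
E(V) = (1 + V)/(2*V) (E(V) = (V + 1)/((2*V)) = (1 + V)*(1/(2*V)) = (1 + V)/(2*V))
Q(b) = -1552 (Q(b) = 30 - 1*1582 = 30 - 1582 = -1552)
v(x) = √(x + (1 + x)/(2*x))
1/(Q(1024) + v(-525)) = 1/(-1552 + √(2 + 2/(-525) + 4*(-525))/2) = 1/(-1552 + √(2 + 2*(-1/525) - 2100)/2) = 1/(-1552 + √(2 - 2/525 - 2100)/2) = 1/(-1552 + √(-1101452/525)/2) = 1/(-1552 + (2*I*√5782623/105)/2) = 1/(-1552 + I*√5782623/105)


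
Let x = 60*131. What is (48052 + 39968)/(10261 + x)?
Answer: 88020/18121 ≈ 4.8573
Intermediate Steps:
x = 7860
(48052 + 39968)/(10261 + x) = (48052 + 39968)/(10261 + 7860) = 88020/18121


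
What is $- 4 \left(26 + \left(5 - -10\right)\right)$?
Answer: $-164$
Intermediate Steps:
$- 4 \left(26 + \left(5 - -10\right)\right) = - 4 \left(26 + \left(5 + 10\right)\right) = - 4 \left(26 + 15\right) = \left(-4\right) 41 = -164$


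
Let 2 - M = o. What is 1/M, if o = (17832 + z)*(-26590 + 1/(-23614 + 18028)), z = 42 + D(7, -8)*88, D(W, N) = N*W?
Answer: 2793/961445965079 ≈ 2.9050e-9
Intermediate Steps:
z = -4886 (z = 42 - 8*7*88 = 42 - 56*88 = 42 - 4928 = -4886)
o = -961445959493/2793 (o = (17832 - 4886)*(-26590 + 1/(-23614 + 18028)) = 12946*(-26590 + 1/(-5586)) = 12946*(-26590 - 1/5586) = 12946*(-148531741/5586) = -961445959493/2793 ≈ -3.4423e+8)
M = 961445965079/2793 (M = 2 - 1*(-961445959493/2793) = 2 + 961445959493/2793 = 961445965079/2793 ≈ 3.4423e+8)
1/M = 1/(961445965079/2793) = 2793/961445965079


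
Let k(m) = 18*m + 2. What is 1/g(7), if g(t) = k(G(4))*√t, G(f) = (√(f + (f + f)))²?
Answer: √7/1526 ≈ 0.0017338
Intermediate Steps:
G(f) = 3*f (G(f) = (√(f + 2*f))² = (√(3*f))² = (√3*√f)² = 3*f)
k(m) = 2 + 18*m
g(t) = 218*√t (g(t) = (2 + 18*(3*4))*√t = (2 + 18*12)*√t = (2 + 216)*√t = 218*√t)
1/g(7) = 1/(218*√7) = √7/1526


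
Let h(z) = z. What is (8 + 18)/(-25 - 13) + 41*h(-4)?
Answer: -3129/19 ≈ -164.68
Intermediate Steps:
(8 + 18)/(-25 - 13) + 41*h(-4) = (8 + 18)/(-25 - 13) + 41*(-4) = 26/(-38) - 164 = 26*(-1/38) - 164 = -13/19 - 164 = -3129/19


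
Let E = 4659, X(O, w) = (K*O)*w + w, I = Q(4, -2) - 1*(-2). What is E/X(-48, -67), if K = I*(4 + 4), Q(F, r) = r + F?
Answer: 4659/102845 ≈ 0.045301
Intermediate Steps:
Q(F, r) = F + r
I = 4 (I = (4 - 2) - 1*(-2) = 2 + 2 = 4)
K = 32 (K = 4*(4 + 4) = 4*8 = 32)
X(O, w) = w + 32*O*w (X(O, w) = (32*O)*w + w = 32*O*w + w = w + 32*O*w)
E/X(-48, -67) = 4659/((-67*(1 + 32*(-48)))) = 4659/((-67*(1 - 1536))) = 4659/((-67*(-1535))) = 4659/102845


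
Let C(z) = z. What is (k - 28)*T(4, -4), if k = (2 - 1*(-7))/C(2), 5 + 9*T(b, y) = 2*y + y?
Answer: 799/18 ≈ 44.389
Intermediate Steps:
T(b, y) = -5/9 + y/3 (T(b, y) = -5/9 + (2*y + y)/9 = -5/9 + (3*y)/9 = -5/9 + y/3)
k = 9/2 (k = (2 - 1*(-7))/2 = (2 + 7)*(½) = 9*(½) = 9/2 ≈ 4.5000)
(k - 28)*T(4, -4) = (9/2 - 28)*(-5/9 + (⅓)*(-4)) = -47*(-5/9 - 4/3)/2 = -47/2*(-17/9) = 799/18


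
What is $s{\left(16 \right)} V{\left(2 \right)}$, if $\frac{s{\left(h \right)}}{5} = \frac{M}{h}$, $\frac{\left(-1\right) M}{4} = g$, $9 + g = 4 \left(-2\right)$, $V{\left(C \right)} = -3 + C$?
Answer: $- \frac{85}{4} \approx -21.25$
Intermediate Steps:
$g = -17$ ($g = -9 + 4 \left(-2\right) = -9 - 8 = -17$)
$M = 68$ ($M = \left(-4\right) \left(-17\right) = 68$)
$s{\left(h \right)} = \frac{340}{h}$ ($s{\left(h \right)} = 5 \frac{68}{h} = \frac{340}{h}$)
$s{\left(16 \right)} V{\left(2 \right)} = \frac{340}{16} \left(-3 + 2\right) = 340 \cdot \frac{1}{16} \left(-1\right) = \frac{85}{4} \left(-1\right) = - \frac{85}{4}$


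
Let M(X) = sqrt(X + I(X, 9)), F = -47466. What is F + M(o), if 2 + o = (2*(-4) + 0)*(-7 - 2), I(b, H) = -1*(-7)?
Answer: -47466 + sqrt(77) ≈ -47457.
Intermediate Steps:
I(b, H) = 7
o = 70 (o = -2 + (2*(-4) + 0)*(-7 - 2) = -2 + (-8 + 0)*(-9) = -2 - 8*(-9) = -2 + 72 = 70)
M(X) = sqrt(7 + X) (M(X) = sqrt(X + 7) = sqrt(7 + X))
F + M(o) = -47466 + sqrt(7 + 70) = -47466 + sqrt(77)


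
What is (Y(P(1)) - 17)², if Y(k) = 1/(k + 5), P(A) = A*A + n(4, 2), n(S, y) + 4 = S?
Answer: 10201/36 ≈ 283.36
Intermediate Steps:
n(S, y) = -4 + S
P(A) = A² (P(A) = A*A + (-4 + 4) = A² + 0 = A²)
Y(k) = 1/(5 + k)
(Y(P(1)) - 17)² = (1/(5 + 1²) - 17)² = (1/(5 + 1) - 17)² = (1/6 - 17)² = (⅙ - 17)² = (-101/6)² = 10201/36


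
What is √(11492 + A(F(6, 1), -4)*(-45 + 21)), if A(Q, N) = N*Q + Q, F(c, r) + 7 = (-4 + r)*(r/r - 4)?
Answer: 2*√2909 ≈ 107.87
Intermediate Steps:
F(c, r) = 5 - 3*r (F(c, r) = -7 + (-4 + r)*(r/r - 4) = -7 + (-4 + r)*(1 - 4) = -7 + (-4 + r)*(-3) = -7 + (12 - 3*r) = 5 - 3*r)
A(Q, N) = Q + N*Q
√(11492 + A(F(6, 1), -4)*(-45 + 21)) = √(11492 + ((5 - 3*1)*(1 - 4))*(-45 + 21)) = √(11492 + ((5 - 3)*(-3))*(-24)) = √(11492 + (2*(-3))*(-24)) = √(11492 - 6*(-24)) = √(11492 + 144) = √11636 = 2*√2909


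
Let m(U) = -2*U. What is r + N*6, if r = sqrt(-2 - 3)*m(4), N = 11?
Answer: 66 - 8*I*sqrt(5) ≈ 66.0 - 17.889*I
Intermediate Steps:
r = -8*I*sqrt(5) (r = sqrt(-2 - 3)*(-2*4) = sqrt(-5)*(-8) = (I*sqrt(5))*(-8) = -8*I*sqrt(5) ≈ -17.889*I)
r + N*6 = -8*I*sqrt(5) + 11*6 = -8*I*sqrt(5) + 66 = 66 - 8*I*sqrt(5)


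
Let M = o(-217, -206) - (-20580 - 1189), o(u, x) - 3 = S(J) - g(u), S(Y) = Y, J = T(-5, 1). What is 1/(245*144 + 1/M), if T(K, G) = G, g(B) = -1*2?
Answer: 21775/768222001 ≈ 2.8345e-5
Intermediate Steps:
g(B) = -2
J = 1
o(u, x) = 6 (o(u, x) = 3 + (1 - 1*(-2)) = 3 + (1 + 2) = 3 + 3 = 6)
M = 21775 (M = 6 - (-20580 - 1189) = 6 - 1*(-21769) = 6 + 21769 = 21775)
1/(245*144 + 1/M) = 1/(245*144 + 1/21775) = 1/(35280 + 1/21775) = 1/(768222001/21775) = 21775/768222001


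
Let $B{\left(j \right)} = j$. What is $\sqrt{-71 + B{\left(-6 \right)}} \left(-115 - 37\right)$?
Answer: $- 152 i \sqrt{77} \approx - 1333.8 i$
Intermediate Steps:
$\sqrt{-71 + B{\left(-6 \right)}} \left(-115 - 37\right) = \sqrt{-71 - 6} \left(-115 - 37\right) = \sqrt{-77} \left(-152\right) = i \sqrt{77} \left(-152\right) = - 152 i \sqrt{77}$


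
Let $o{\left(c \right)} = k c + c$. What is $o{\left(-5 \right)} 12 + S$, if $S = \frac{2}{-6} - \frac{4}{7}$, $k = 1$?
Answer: $- \frac{2539}{21} \approx -120.9$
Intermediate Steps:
$S = - \frac{19}{21}$ ($S = 2 \left(- \frac{1}{6}\right) - \frac{4}{7} = - \frac{1}{3} - \frac{4}{7} = - \frac{19}{21} \approx -0.90476$)
$o{\left(c \right)} = 2 c$ ($o{\left(c \right)} = 1 c + c = c + c = 2 c$)
$o{\left(-5 \right)} 12 + S = 2 \left(-5\right) 12 - \frac{19}{21} = \left(-10\right) 12 - \frac{19}{21} = -120 - \frac{19}{21} = - \frac{2539}{21}$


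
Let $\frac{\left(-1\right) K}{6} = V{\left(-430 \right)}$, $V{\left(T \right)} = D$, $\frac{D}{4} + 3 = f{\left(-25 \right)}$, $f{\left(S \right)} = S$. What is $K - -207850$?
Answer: $208522$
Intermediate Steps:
$D = -112$ ($D = -12 + 4 \left(-25\right) = -12 - 100 = -112$)
$V{\left(T \right)} = -112$
$K = 672$ ($K = \left(-6\right) \left(-112\right) = 672$)
$K - -207850 = 672 - -207850 = 672 + 207850 = 208522$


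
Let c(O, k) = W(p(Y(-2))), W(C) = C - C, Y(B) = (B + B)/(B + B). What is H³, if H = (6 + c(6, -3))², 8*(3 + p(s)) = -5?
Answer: 46656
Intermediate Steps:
Y(B) = 1 (Y(B) = (2*B)/((2*B)) = (2*B)*(1/(2*B)) = 1)
p(s) = -29/8 (p(s) = -3 + (⅛)*(-5) = -3 - 5/8 = -29/8)
W(C) = 0
c(O, k) = 0
H = 36 (H = (6 + 0)² = 6² = 36)
H³ = 36³ = 46656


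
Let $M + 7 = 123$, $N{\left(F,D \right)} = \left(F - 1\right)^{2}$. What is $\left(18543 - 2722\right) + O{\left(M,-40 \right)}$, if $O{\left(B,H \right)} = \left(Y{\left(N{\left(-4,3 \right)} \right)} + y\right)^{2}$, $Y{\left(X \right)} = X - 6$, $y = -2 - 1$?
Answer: $16077$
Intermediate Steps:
$N{\left(F,D \right)} = \left(-1 + F\right)^{2}$
$M = 116$ ($M = -7 + 123 = 116$)
$y = -3$
$Y{\left(X \right)} = -6 + X$ ($Y{\left(X \right)} = X - 6 = -6 + X$)
$O{\left(B,H \right)} = 256$ ($O{\left(B,H \right)} = \left(\left(-6 + \left(-1 - 4\right)^{2}\right) - 3\right)^{2} = \left(\left(-6 + \left(-5\right)^{2}\right) - 3\right)^{2} = \left(\left(-6 + 25\right) - 3\right)^{2} = \left(19 - 3\right)^{2} = 16^{2} = 256$)
$\left(18543 - 2722\right) + O{\left(M,-40 \right)} = \left(18543 - 2722\right) + 256 = 15821 + 256 = 16077$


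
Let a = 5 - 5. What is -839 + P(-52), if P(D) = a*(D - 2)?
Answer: -839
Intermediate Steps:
a = 0
P(D) = 0 (P(D) = 0*(D - 2) = 0*(-2 + D) = 0)
-839 + P(-52) = -839 + 0 = -839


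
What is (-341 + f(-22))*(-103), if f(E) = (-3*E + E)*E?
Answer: 134827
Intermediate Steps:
f(E) = -2*E² (f(E) = (-2*E)*E = -2*E²)
(-341 + f(-22))*(-103) = (-341 - 2*(-22)²)*(-103) = (-341 - 2*484)*(-103) = (-341 - 968)*(-103) = -1309*(-103) = 134827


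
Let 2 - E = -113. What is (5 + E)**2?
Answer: 14400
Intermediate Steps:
E = 115 (E = 2 - 1*(-113) = 2 + 113 = 115)
(5 + E)**2 = (5 + 115)**2 = 120**2 = 14400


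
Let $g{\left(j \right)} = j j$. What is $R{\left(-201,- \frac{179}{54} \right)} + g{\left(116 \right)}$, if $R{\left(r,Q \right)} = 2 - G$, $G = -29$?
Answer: $13487$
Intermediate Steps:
$g{\left(j \right)} = j^{2}$
$R{\left(r,Q \right)} = 31$ ($R{\left(r,Q \right)} = 2 - -29 = 2 + 29 = 31$)
$R{\left(-201,- \frac{179}{54} \right)} + g{\left(116 \right)} = 31 + 116^{2} = 31 + 13456 = 13487$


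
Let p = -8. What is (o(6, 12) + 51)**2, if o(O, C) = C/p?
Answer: 9801/4 ≈ 2450.3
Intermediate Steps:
o(O, C) = -C/8 (o(O, C) = C/(-8) = C*(-1/8) = -C/8)
(o(6, 12) + 51)**2 = (-1/8*12 + 51)**2 = (-3/2 + 51)**2 = (99/2)**2 = 9801/4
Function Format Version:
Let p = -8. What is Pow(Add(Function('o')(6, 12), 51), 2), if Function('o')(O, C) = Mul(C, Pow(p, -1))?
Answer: Rational(9801, 4) ≈ 2450.3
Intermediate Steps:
Function('o')(O, C) = Mul(Rational(-1, 8), C) (Function('o')(O, C) = Mul(C, Pow(-8, -1)) = Mul(C, Rational(-1, 8)) = Mul(Rational(-1, 8), C))
Pow(Add(Function('o')(6, 12), 51), 2) = Pow(Add(Mul(Rational(-1, 8), 12), 51), 2) = Pow(Add(Rational(-3, 2), 51), 2) = Pow(Rational(99, 2), 2) = Rational(9801, 4)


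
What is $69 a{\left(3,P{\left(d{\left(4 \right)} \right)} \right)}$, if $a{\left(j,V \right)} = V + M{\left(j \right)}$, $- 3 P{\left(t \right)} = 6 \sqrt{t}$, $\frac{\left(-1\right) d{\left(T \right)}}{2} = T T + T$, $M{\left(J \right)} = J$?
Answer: $207 - 276 i \sqrt{10} \approx 207.0 - 872.79 i$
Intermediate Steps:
$d{\left(T \right)} = - 2 T - 2 T^{2}$ ($d{\left(T \right)} = - 2 \left(T T + T\right) = - 2 \left(T^{2} + T\right) = - 2 \left(T + T^{2}\right) = - 2 T - 2 T^{2}$)
$P{\left(t \right)} = - 2 \sqrt{t}$ ($P{\left(t \right)} = - \frac{6 \sqrt{t}}{3} = - 2 \sqrt{t}$)
$a{\left(j,V \right)} = V + j$
$69 a{\left(3,P{\left(d{\left(4 \right)} \right)} \right)} = 69 \left(- 2 \sqrt{\left(-2\right) 4 \left(1 + 4\right)} + 3\right) = 69 \left(- 2 \sqrt{\left(-2\right) 4 \cdot 5} + 3\right) = 69 \left(- 2 \sqrt{-40} + 3\right) = 69 \left(- 2 \cdot 2 i \sqrt{10} + 3\right) = 69 \left(- 4 i \sqrt{10} + 3\right) = 69 \left(3 - 4 i \sqrt{10}\right) = 207 - 276 i \sqrt{10}$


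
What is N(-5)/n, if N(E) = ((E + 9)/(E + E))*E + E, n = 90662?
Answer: -3/90662 ≈ -3.3090e-5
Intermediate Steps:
N(E) = 9/2 + 3*E/2 (N(E) = ((9 + E)/((2*E)))*E + E = ((9 + E)*(1/(2*E)))*E + E = ((9 + E)/(2*E))*E + E = (9/2 + E/2) + E = 9/2 + 3*E/2)
N(-5)/n = (9/2 + (3/2)*(-5))/90662 = (9/2 - 15/2)*(1/90662) = -3*1/90662 = -3/90662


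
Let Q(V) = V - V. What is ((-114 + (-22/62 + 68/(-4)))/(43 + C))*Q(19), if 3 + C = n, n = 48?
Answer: 0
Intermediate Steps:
Q(V) = 0
C = 45 (C = -3 + 48 = 45)
((-114 + (-22/62 + 68/(-4)))/(43 + C))*Q(19) = ((-114 + (-22/62 + 68/(-4)))/(43 + 45))*0 = ((-114 + (-22*1/62 + 68*(-¼)))/88)*0 = ((-114 + (-11/31 - 17))*(1/88))*0 = ((-114 - 538/31)*(1/88))*0 = -4072/31*1/88*0 = -509/341*0 = 0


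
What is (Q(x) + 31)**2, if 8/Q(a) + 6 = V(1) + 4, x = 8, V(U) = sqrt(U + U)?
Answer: 561 - 184*sqrt(2) ≈ 300.78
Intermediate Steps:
V(U) = sqrt(2)*sqrt(U) (V(U) = sqrt(2*U) = sqrt(2)*sqrt(U))
Q(a) = 8/(-2 + sqrt(2)) (Q(a) = 8/(-6 + (sqrt(2)*sqrt(1) + 4)) = 8/(-6 + (sqrt(2)*1 + 4)) = 8/(-6 + (sqrt(2) + 4)) = 8/(-6 + (4 + sqrt(2))) = 8/(-2 + sqrt(2)))
(Q(x) + 31)**2 = ((-8 - 4*sqrt(2)) + 31)**2 = (23 - 4*sqrt(2))**2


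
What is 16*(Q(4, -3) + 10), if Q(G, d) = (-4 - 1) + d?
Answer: 32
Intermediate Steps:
Q(G, d) = -5 + d
16*(Q(4, -3) + 10) = 16*((-5 - 3) + 10) = 16*(-8 + 10) = 16*2 = 32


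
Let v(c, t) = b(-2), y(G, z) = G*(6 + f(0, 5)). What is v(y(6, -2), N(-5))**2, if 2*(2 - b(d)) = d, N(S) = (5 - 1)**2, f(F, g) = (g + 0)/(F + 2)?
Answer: 9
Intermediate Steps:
f(F, g) = g/(2 + F)
N(S) = 16 (N(S) = 4**2 = 16)
y(G, z) = 17*G/2 (y(G, z) = G*(6 + 5/(2 + 0)) = G*(6 + 5/2) = G*(17/2) = 17*G/2)
b(d) = 2 - d/2
v(c, t) = 3 (v(c, t) = 2 - 1/2*(-2) = 2 + 1 = 3)
v(y(6, -2), N(-5))**2 = 3**2 = 9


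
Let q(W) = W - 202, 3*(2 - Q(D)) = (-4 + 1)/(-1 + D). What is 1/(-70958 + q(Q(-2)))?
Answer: -3/213475 ≈ -1.4053e-5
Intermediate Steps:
Q(D) = 2 + 1/(-1 + D) (Q(D) = 2 - (-4 + 1)/(3*(-1 + D)) = 2 - (-1)/(-1 + D) = 2 + 1/(-1 + D))
q(W) = -202 + W
1/(-70958 + q(Q(-2))) = 1/(-70958 + (-202 + (-1 + 2*(-2))/(-1 - 2))) = 1/(-70958 + (-202 + (-1 - 4)/(-3))) = 1/(-70958 + (-202 - ⅓*(-5))) = 1/(-70958 + (-202 + 5/3)) = 1/(-70958 - 601/3) = 1/(-213475/3) = -3/213475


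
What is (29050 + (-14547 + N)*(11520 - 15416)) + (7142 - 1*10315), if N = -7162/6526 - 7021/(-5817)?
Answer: 153746579799629/2711553 ≈ 5.6701e+7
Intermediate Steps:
N = 296978/2711553 (N = -7162*1/6526 - 7021*(-1/5817) = -3581/3263 + 1003/831 = 296978/2711553 ≈ 0.10952)
(29050 + (-14547 + N)*(11520 - 15416)) + (7142 - 1*10315) = (29050 + (-14547 + 296978/2711553)*(11520 - 15416)) + (7142 - 1*10315) = (29050 - 39444664513/2711553*(-3896)) + (7142 - 10315) = (29050 + 153676412942648/2711553) - 3173 = 153755183557298/2711553 - 3173 = 153746579799629/2711553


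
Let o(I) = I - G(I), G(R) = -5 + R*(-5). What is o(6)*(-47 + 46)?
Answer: -41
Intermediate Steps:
G(R) = -5 - 5*R
o(I) = 5 + 6*I (o(I) = I - (-5 - 5*I) = I + (5 + 5*I) = 5 + 6*I)
o(6)*(-47 + 46) = (5 + 6*6)*(-47 + 46) = (5 + 36)*(-1) = 41*(-1) = -41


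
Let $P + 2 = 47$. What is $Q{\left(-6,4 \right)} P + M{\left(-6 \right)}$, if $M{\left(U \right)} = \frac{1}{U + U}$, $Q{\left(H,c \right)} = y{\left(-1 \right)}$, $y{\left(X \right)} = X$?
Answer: $- \frac{541}{12} \approx -45.083$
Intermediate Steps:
$Q{\left(H,c \right)} = -1$
$P = 45$ ($P = -2 + 47 = 45$)
$M{\left(U \right)} = \frac{1}{2 U}$
$Q{\left(-6,4 \right)} P + M{\left(-6 \right)} = \left(-1\right) 45 + \frac{1}{2 \left(-6\right)} = -45 + \frac{1}{2} \left(- \frac{1}{6}\right) = -45 - \frac{1}{12} = - \frac{541}{12}$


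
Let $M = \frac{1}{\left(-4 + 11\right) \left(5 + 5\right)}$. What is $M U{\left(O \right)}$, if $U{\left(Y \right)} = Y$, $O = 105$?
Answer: $\frac{3}{2} \approx 1.5$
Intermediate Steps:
$M = \frac{1}{70}$ ($M = \frac{1}{7 \cdot 10} = \frac{1}{70} \approx 0.014286$)
$M U{\left(O \right)} = \frac{1}{70} \cdot 105 = \frac{3}{2}$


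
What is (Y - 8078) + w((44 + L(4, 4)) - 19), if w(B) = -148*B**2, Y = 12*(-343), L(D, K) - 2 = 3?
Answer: -145394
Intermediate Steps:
L(D, K) = 5 (L(D, K) = 2 + 3 = 5)
Y = -4116
(Y - 8078) + w((44 + L(4, 4)) - 19) = (-4116 - 8078) - 148*((44 + 5) - 19)**2 = -12194 - 148*(49 - 19)**2 = -12194 - 148*30**2 = -12194 - 148*900 = -12194 - 133200 = -145394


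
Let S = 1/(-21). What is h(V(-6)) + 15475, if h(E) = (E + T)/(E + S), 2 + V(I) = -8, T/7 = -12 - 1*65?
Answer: 3276754/211 ≈ 15530.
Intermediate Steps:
T = -539 (T = 7*(-12 - 1*65) = 7*(-12 - 65) = 7*(-77) = -539)
V(I) = -10 (V(I) = -2 - 8 = -10)
S = -1/21 ≈ -0.047619
h(E) = (-539 + E)/(-1/21 + E) (h(E) = (E - 539)/(E - 1/21) = (-539 + E)/(-1/21 + E))
h(V(-6)) + 15475 = 21*(-539 - 10)/(-1 + 21*(-10)) + 15475 = 21*(-549)/(-1 - 210) + 15475 = 21*(-549)/(-211) + 15475 = 21*(-1/211)*(-549) + 15475 = 11529/211 + 15475 = 3276754/211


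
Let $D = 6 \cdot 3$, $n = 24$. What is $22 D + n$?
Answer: $420$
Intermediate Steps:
$D = 18$
$22 D + n = 22 \cdot 18 + 24 = 396 + 24 = 420$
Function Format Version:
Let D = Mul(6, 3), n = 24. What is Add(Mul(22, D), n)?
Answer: 420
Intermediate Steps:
D = 18
Add(Mul(22, D), n) = Add(Mul(22, 18), 24) = Add(396, 24) = 420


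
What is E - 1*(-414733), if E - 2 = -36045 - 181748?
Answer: 196942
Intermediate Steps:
E = -217791 (E = 2 + (-36045 - 181748) = 2 - 217793 = -217791)
E - 1*(-414733) = -217791 - 1*(-414733) = -217791 + 414733 = 196942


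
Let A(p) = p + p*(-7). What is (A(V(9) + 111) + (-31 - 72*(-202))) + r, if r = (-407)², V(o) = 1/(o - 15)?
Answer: 179497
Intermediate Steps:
V(o) = 1/(-15 + o)
r = 165649
A(p) = -6*p (A(p) = p - 7*p = -6*p)
(A(V(9) + 111) + (-31 - 72*(-202))) + r = (-6*(1/(-15 + 9) + 111) + (-31 - 72*(-202))) + 165649 = (-6*(1/(-6) + 111) + (-31 + 14544)) + 165649 = (-6*(-⅙ + 111) + 14513) + 165649 = (-6*665/6 + 14513) + 165649 = (-665 + 14513) + 165649 = 13848 + 165649 = 179497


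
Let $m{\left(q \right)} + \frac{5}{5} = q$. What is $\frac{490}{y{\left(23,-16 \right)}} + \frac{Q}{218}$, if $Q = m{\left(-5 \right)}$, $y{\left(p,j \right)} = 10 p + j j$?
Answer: $\frac{25976}{26487} \approx 0.98071$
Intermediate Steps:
$y{\left(p,j \right)} = j^{2} + 10 p$ ($y{\left(p,j \right)} = 10 p + j^{2} = j^{2} + 10 p$)
$m{\left(q \right)} = -1 + q$
$Q = -6$ ($Q = -1 - 5 = -6$)
$\frac{490}{y{\left(23,-16 \right)}} + \frac{Q}{218} = \frac{490}{\left(-16\right)^{2} + 10 \cdot 23} - \frac{6}{218} = \frac{490}{256 + 230} - \frac{3}{109} = \frac{490}{486} - \frac{3}{109} = 490 \cdot \frac{1}{486} - \frac{3}{109} = \frac{245}{243} - \frac{3}{109} = \frac{25976}{26487}$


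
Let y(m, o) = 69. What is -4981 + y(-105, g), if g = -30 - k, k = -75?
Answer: -4912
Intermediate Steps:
g = 45 (g = -30 - 1*(-75) = -30 + 75 = 45)
-4981 + y(-105, g) = -4981 + 69 = -4912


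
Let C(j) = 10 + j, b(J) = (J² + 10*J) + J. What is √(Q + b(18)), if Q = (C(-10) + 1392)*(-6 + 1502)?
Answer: √2082954 ≈ 1443.2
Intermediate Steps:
b(J) = J² + 11*J
Q = 2082432 (Q = ((10 - 10) + 1392)*(-6 + 1502) = (0 + 1392)*1496 = 1392*1496 = 2082432)
√(Q + b(18)) = √(2082432 + 18*(11 + 18)) = √(2082432 + 18*29) = √(2082432 + 522) = √2082954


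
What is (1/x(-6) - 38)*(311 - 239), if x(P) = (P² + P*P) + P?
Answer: -30084/11 ≈ -2734.9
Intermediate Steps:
x(P) = P + 2*P² (x(P) = (P² + P²) + P = 2*P² + P = P + 2*P²)
(1/x(-6) - 38)*(311 - 239) = (1/(-6*(1 + 2*(-6))) - 38)*(311 - 239) = (1/(-6*(1 - 12)) - 38)*72 = (1/(-6*(-11)) - 38)*72 = (1/66 - 38)*72 = -2507/66*72 = -30084/11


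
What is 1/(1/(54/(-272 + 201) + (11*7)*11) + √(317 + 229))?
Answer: -4265893/1971041916353 + 3609966889*√546/1971041916353 ≈ 0.042794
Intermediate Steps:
1/(1/(54/(-272 + 201) + (11*7)*11) + √(317 + 229)) = 1/(1/(54/(-71) + 77*11) + √546) = 1/(1/(54*(-1/71) + 847) + √546) = 1/(1/(-54/71 + 847) + √546) = 1/(1/(60083/71) + √546) = 1/(71/60083 + √546)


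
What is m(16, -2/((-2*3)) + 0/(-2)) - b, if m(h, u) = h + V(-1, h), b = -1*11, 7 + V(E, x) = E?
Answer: 19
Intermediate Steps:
V(E, x) = -7 + E
b = -11
m(h, u) = -8 + h (m(h, u) = h + (-7 - 1) = h - 8 = -8 + h)
m(16, -2/((-2*3)) + 0/(-2)) - b = (-8 + 16) - 1*(-11) = 8 + 11 = 19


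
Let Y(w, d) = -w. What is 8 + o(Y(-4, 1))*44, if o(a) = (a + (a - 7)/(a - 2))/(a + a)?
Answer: 87/4 ≈ 21.750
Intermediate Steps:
o(a) = (a + (-7 + a)/(-2 + a))/(2*a) (o(a) = (a + (-7 + a)/(-2 + a))/((2*a)) = (a + (-7 + a)/(-2 + a))*(1/(2*a)) = (a + (-7 + a)/(-2 + a))/(2*a))
8 + o(Y(-4, 1))*44 = 8 + ((-7 + (-1*(-4))² - (-1)*(-4))/(2*((-1*(-4)))*(-2 - 1*(-4))))*44 = 8 + ((½)*(-7 + 4² - 1*4)/(4*(-2 + 4)))*44 = 8 + ((½)*(¼)*(-7 + 16 - 4)/2)*44 = 8 + ((½)*(¼)*(½)*5)*44 = 8 + (5/16)*44 = 8 + 55/4 = 87/4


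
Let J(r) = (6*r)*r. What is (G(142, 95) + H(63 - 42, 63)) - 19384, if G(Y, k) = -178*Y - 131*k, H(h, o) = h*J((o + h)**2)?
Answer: 6273122031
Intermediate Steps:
J(r) = 6*r**2
H(h, o) = 6*h*(h + o)**4 (H(h, o) = h*(6*((o + h)**2)**2) = h*(6*((h + o)**2)**2) = h*(6*(h + o)**4) = 6*h*(h + o)**4)
(G(142, 95) + H(63 - 42, 63)) - 19384 = ((-178*142 - 131*95) + 6*(63 - 42)*((63 - 42) + 63)**4) - 19384 = ((-25276 - 12445) + 6*21*(21 + 63)**4) - 19384 = (-37721 + 6*21*84**4) - 19384 = (-37721 + 6*21*49787136) - 19384 = (-37721 + 6273179136) - 19384 = 6273141415 - 19384 = 6273122031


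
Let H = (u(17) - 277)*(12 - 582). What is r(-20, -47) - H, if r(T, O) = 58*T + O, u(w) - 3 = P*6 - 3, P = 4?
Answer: -145417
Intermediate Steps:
u(w) = 24 (u(w) = 3 + (4*6 - 3) = 3 + (24 - 3) = 3 + 21 = 24)
H = 144210 (H = (24 - 277)*(12 - 582) = -253*(-570) = 144210)
r(T, O) = O + 58*T
r(-20, -47) - H = (-47 + 58*(-20)) - 1*144210 = (-47 - 1160) - 144210 = -1207 - 144210 = -145417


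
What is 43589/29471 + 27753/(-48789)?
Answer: 33557822/36868221 ≈ 0.91021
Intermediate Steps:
43589/29471 + 27753/(-48789) = 43589*(1/29471) + 27753*(-1/48789) = 3353/2267 - 9251/16263 = 33557822/36868221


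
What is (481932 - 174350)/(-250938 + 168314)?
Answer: -153791/41312 ≈ -3.7227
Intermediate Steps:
(481932 - 174350)/(-250938 + 168314) = 307582/(-82624) = 307582*(-1/82624) = -153791/41312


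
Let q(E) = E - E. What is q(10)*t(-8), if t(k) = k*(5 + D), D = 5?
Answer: 0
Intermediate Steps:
t(k) = 10*k (t(k) = k*(5 + 5) = k*10 = 10*k)
q(E) = 0
q(10)*t(-8) = 0*(10*(-8)) = 0*(-80) = 0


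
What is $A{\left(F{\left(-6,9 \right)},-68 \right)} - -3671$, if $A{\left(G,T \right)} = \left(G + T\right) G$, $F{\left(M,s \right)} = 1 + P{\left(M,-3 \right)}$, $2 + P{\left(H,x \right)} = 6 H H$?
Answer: $35276$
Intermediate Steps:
$P{\left(H,x \right)} = -2 + 6 H^{2}$ ($P{\left(H,x \right)} = -2 + 6 H H = -2 + 6 H^{2}$)
$F{\left(M,s \right)} = -1 + 6 M^{2}$ ($F{\left(M,s \right)} = 1 + \left(-2 + 6 M^{2}\right) = -1 + 6 M^{2}$)
$A{\left(G,T \right)} = G \left(G + T\right)$
$A{\left(F{\left(-6,9 \right)},-68 \right)} - -3671 = \left(-1 + 6 \left(-6\right)^{2}\right) \left(\left(-1 + 6 \left(-6\right)^{2}\right) - 68\right) - -3671 = \left(-1 + 6 \cdot 36\right) \left(\left(-1 + 6 \cdot 36\right) - 68\right) + 3671 = \left(-1 + 216\right) \left(\left(-1 + 216\right) - 68\right) + 3671 = 215 \left(215 - 68\right) + 3671 = 215 \cdot 147 + 3671 = 31605 + 3671 = 35276$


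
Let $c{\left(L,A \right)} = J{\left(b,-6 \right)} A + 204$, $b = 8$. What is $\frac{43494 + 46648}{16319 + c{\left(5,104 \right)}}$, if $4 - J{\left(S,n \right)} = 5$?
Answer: $\frac{6934}{1263} \approx 5.4901$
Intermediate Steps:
$J{\left(S,n \right)} = -1$ ($J{\left(S,n \right)} = 4 - 5 = -1$)
$c{\left(L,A \right)} = 204 - A$ ($c{\left(L,A \right)} = - A + 204 = 204 - A$)
$\frac{43494 + 46648}{16319 + c{\left(5,104 \right)}} = \frac{43494 + 46648}{16319 + \left(204 - 104\right)} = \frac{90142}{16319 + \left(204 - 104\right)} = \frac{90142}{16319 + 100} = \frac{90142}{16419} = 90142 \cdot \frac{1}{16419} = \frac{6934}{1263}$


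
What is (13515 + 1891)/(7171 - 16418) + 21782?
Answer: 201402748/9247 ≈ 21780.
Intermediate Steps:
(13515 + 1891)/(7171 - 16418) + 21782 = 15406/(-9247) + 21782 = 15406*(-1/9247) + 21782 = -15406/9247 + 21782 = 201402748/9247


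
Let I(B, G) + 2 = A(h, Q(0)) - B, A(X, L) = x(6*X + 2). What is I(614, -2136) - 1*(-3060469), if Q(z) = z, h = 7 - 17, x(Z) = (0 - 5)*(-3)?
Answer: 3059868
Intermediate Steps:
x(Z) = 15 (x(Z) = -5*(-3) = 15)
h = -10
A(X, L) = 15
I(B, G) = 13 - B (I(B, G) = -2 + (15 - B) = 13 - B)
I(614, -2136) - 1*(-3060469) = (13 - 1*614) - 1*(-3060469) = (13 - 614) + 3060469 = -601 + 3060469 = 3059868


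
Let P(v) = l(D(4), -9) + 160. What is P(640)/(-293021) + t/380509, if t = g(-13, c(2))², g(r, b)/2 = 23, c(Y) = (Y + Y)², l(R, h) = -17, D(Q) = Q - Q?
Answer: 565619649/111497127689 ≈ 0.0050730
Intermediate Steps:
D(Q) = 0
c(Y) = 4*Y² (c(Y) = (2*Y)² = 4*Y²)
g(r, b) = 46 (g(r, b) = 2*23 = 46)
P(v) = 143 (P(v) = -17 + 160 = 143)
t = 2116 (t = 46² = 2116)
P(640)/(-293021) + t/380509 = 143/(-293021) + 2116/380509 = 143*(-1/293021) + 2116*(1/380509) = -143/293021 + 2116/380509 = 565619649/111497127689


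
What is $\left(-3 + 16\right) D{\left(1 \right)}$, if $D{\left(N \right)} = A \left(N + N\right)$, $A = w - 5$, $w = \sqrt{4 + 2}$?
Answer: $-130 + 26 \sqrt{6} \approx -66.313$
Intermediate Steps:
$w = \sqrt{6} \approx 2.4495$
$A = -5 + \sqrt{6}$ ($A = \sqrt{6} - 5 = -5 + \sqrt{6} \approx -2.5505$)
$D{\left(N \right)} = 2 N \left(-5 + \sqrt{6}\right)$ ($D{\left(N \right)} = \left(-5 + \sqrt{6}\right) \left(N + N\right) = \left(-5 + \sqrt{6}\right) 2 N = 2 N \left(-5 + \sqrt{6}\right)$)
$\left(-3 + 16\right) D{\left(1 \right)} = \left(-3 + 16\right) 2 \cdot 1 \left(-5 + \sqrt{6}\right) = 13 \left(-10 + 2 \sqrt{6}\right) = -130 + 26 \sqrt{6}$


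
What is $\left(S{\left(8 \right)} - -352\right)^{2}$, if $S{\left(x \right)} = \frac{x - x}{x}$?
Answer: $123904$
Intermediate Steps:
$S{\left(x \right)} = 0$ ($S{\left(x \right)} = \frac{0}{x} = 0$)
$\left(S{\left(8 \right)} - -352\right)^{2} = \left(0 - -352\right)^{2} = \left(0 + 352\right)^{2} = 352^{2} = 123904$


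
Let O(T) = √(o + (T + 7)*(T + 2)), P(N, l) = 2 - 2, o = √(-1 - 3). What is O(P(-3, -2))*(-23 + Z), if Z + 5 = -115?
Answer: -143*√(14 + 2*I) ≈ -536.41 - 38.122*I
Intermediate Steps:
Z = -120 (Z = -5 - 115 = -120)
o = 2*I (o = √(-4) = 2*I ≈ 2.0*I)
P(N, l) = 0
O(T) = √(2*I + (2 + T)*(7 + T)) (O(T) = √(2*I + (T + 7)*(T + 2)) = √(2*I + (7 + T)*(2 + T)) = √(2*I + (2 + T)*(7 + T)))
O(P(-3, -2))*(-23 + Z) = √(14 + 0² + 2*I + 9*0)*(-23 - 120) = √(14 + 0 + 2*I + 0)*(-143) = √(14 + 2*I)*(-143) = -143*√(14 + 2*I)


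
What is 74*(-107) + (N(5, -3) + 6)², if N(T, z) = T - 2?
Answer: -7837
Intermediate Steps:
N(T, z) = -2 + T
74*(-107) + (N(5, -3) + 6)² = 74*(-107) + ((-2 + 5) + 6)² = -7918 + (3 + 6)² = -7918 + 9² = -7918 + 81 = -7837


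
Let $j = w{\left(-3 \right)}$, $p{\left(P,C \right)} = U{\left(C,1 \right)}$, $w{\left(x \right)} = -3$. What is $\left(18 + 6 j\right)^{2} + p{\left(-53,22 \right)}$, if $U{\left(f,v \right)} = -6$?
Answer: $-6$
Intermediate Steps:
$p{\left(P,C \right)} = -6$
$j = -3$
$\left(18 + 6 j\right)^{2} + p{\left(-53,22 \right)} = \left(18 + 6 \left(-3\right)\right)^{2} - 6 = \left(18 - 18\right)^{2} - 6 = 0^{2} - 6 = 0 - 6 = -6$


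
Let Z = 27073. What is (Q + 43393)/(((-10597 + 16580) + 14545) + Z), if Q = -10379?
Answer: 33014/47601 ≈ 0.69356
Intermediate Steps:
(Q + 43393)/(((-10597 + 16580) + 14545) + Z) = (-10379 + 43393)/(((-10597 + 16580) + 14545) + 27073) = 33014/((5983 + 14545) + 27073) = 33014/(20528 + 27073) = 33014/47601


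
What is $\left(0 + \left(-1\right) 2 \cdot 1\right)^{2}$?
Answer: $4$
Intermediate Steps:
$\left(0 + \left(-1\right) 2 \cdot 1\right)^{2} = \left(0 - 2\right)^{2} = \left(-2\right)^{2} = 4$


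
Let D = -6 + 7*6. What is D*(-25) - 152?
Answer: -1052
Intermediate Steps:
D = 36 (D = -6 + 42 = 36)
D*(-25) - 152 = 36*(-25) - 152 = -900 - 152 = -1052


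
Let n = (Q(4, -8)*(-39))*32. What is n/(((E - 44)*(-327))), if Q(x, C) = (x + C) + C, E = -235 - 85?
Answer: 96/763 ≈ 0.12582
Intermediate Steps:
E = -320
Q(x, C) = x + 2*C (Q(x, C) = (C + x) + C = x + 2*C)
n = 14976 (n = ((4 + 2*(-8))*(-39))*32 = ((4 - 16)*(-39))*32 = -12*(-39)*32 = 468*32 = 14976)
n/(((E - 44)*(-327))) = 14976/(((-320 - 44)*(-327))) = 14976/((-364*(-327))) = 14976/119028 = 14976*(1/119028) = 96/763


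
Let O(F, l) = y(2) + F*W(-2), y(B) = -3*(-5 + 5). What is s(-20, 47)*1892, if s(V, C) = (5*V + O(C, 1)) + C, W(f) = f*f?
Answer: 255420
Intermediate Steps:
W(f) = f²
y(B) = 0 (y(B) = -3*0 = 0)
O(F, l) = 4*F (O(F, l) = 0 + F*(-2)² = 0 + F*4 = 0 + 4*F = 4*F)
s(V, C) = 5*C + 5*V (s(V, C) = (5*V + 4*C) + C = (4*C + 5*V) + C = 5*C + 5*V)
s(-20, 47)*1892 = (5*47 + 5*(-20))*1892 = (235 - 100)*1892 = 135*1892 = 255420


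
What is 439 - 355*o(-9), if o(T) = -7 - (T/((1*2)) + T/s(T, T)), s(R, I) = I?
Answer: 3363/2 ≈ 1681.5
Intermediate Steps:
o(T) = -8 - T/2 (o(T) = -7 - (T/((1*2)) + T/T) = -7 - (T/2 + 1) = -7 - (1 + T/2) = -7 + (-1 - T/2) = -8 - T/2)
439 - 355*o(-9) = 439 - 355*(-8 - ½*(-9)) = 439 - 355*(-8 + 9/2) = 439 - 355*(-7/2) = 439 + 2485/2 = 3363/2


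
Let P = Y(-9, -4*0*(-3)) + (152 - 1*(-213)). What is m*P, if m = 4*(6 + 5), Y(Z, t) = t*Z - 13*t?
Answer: 16060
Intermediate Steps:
Y(Z, t) = -13*t + Z*t (Y(Z, t) = Z*t - 13*t = -13*t + Z*t)
P = 365 (P = (-4*0*(-3))*(-13 - 9) + (152 - 1*(-213)) = (0*(-3))*(-22) + (152 + 213) = 0*(-22) + 365 = 0 + 365 = 365)
m = 44 (m = 4*11 = 44)
m*P = 44*365 = 16060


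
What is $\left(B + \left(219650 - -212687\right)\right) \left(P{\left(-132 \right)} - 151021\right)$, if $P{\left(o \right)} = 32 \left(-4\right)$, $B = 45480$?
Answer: $-72221561733$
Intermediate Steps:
$P{\left(o \right)} = -128$
$\left(B + \left(219650 - -212687\right)\right) \left(P{\left(-132 \right)} - 151021\right) = \left(45480 + \left(219650 - -212687\right)\right) \left(-128 - 151021\right) = \left(45480 + \left(219650 + 212687\right)\right) \left(-151149\right) = \left(45480 + 432337\right) \left(-151149\right) = 477817 \left(-151149\right) = -72221561733$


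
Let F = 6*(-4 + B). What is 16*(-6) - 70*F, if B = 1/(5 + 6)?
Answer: 17004/11 ≈ 1545.8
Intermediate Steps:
B = 1/11 ≈ 0.090909
F = -258/11 (F = 6*(-4 + 1/11) = 6*(-43/11) = -258/11 ≈ -23.455)
16*(-6) - 70*F = 16*(-6) - 70*(-258/11) = -96 + 18060/11 = 17004/11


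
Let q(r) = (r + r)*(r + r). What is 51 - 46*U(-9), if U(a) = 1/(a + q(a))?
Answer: 16019/315 ≈ 50.854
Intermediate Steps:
q(r) = 4*r² (q(r) = (2*r)*(2*r) = 4*r²)
U(a) = 1/(a + 4*a²)
51 - 46*U(-9) = 51 - 46/((-9)*(1 + 4*(-9))) = 51 - (-46)/(9*(1 - 36)) = 51 - (-46)/(9*(-35)) = 51 - (-46)*(-1)/(9*35) = 51 - 46*1/315 = 51 - 46/315 = 16019/315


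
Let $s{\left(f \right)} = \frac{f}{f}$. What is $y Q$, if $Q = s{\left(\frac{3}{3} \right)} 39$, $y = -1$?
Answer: $-39$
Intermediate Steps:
$s{\left(f \right)} = 1$
$Q = 39$ ($Q = 1 \cdot 39 = 39$)
$y Q = \left(-1\right) 39 = -39$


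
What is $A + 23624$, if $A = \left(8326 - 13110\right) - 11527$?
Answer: $7313$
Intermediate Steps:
$A = -16311$ ($A = -4784 - 11527 = -16311$)
$A + 23624 = -16311 + 23624 = 7313$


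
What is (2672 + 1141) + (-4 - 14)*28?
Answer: 3309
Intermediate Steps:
(2672 + 1141) + (-4 - 14)*28 = 3813 - 18*28 = 3813 - 504 = 3309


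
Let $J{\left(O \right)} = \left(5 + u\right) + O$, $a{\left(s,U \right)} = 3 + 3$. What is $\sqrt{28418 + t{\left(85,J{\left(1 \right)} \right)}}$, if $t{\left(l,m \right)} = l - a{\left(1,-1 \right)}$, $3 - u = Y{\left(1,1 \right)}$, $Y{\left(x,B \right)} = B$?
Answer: $\sqrt{28497} \approx 168.81$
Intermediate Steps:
$u = 2$ ($u = 3 - 1 = 2$)
$a{\left(s,U \right)} = 6$
$J{\left(O \right)} = 7 + O$ ($J{\left(O \right)} = \left(5 + 2\right) + O = 7 + O$)
$t{\left(l,m \right)} = -6 + l$ ($t{\left(l,m \right)} = l - 6 = -6 + l$)
$\sqrt{28418 + t{\left(85,J{\left(1 \right)} \right)}} = \sqrt{28418 + \left(-6 + 85\right)} = \sqrt{28418 + 79} = \sqrt{28497}$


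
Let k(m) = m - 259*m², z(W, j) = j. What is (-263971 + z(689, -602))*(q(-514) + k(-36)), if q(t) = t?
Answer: 88953146622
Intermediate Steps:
(-263971 + z(689, -602))*(q(-514) + k(-36)) = (-263971 - 602)*(-514 - 36*(1 - 259*(-36))) = -264573*(-514 - 36*(1 + 9324)) = -264573*(-514 - 36*9325) = -264573*(-514 - 335700) = -264573*(-336214) = 88953146622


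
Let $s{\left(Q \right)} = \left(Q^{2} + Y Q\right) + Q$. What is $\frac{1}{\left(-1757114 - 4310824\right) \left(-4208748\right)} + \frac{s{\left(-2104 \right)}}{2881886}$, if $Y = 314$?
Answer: $\frac{48064025132311614415}{36799410299010651432} \approx 1.3061$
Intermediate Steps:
$s{\left(Q \right)} = Q^{2} + 315 Q$ ($s{\left(Q \right)} = \left(Q^{2} + 314 Q\right) + Q = Q^{2} + 315 Q$)
$\frac{1}{\left(-1757114 - 4310824\right) \left(-4208748\right)} + \frac{s{\left(-2104 \right)}}{2881886} = \frac{1}{\left(-1757114 - 4310824\right) \left(-4208748\right)} + \frac{\left(-2104\right) \left(315 - 2104\right)}{2881886} = \frac{1}{-6067938} \left(- \frac{1}{4208748}\right) + \left(-2104\right) \left(-1789\right) \frac{1}{2881886} = \left(- \frac{1}{6067938}\right) \left(- \frac{1}{4208748}\right) + 3764056 \cdot \frac{1}{2881886} = \frac{1}{25538421921624} + \frac{1882028}{1440943} = \frac{48064025132311614415}{36799410299010651432}$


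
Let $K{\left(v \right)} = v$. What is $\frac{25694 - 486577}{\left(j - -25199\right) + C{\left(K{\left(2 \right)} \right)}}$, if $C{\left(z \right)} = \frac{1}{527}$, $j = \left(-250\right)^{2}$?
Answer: $- \frac{242885341}{46217374} \approx -5.2553$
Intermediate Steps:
$j = 62500$
$C{\left(z \right)} = \frac{1}{527}$
$\frac{25694 - 486577}{\left(j - -25199\right) + C{\left(K{\left(2 \right)} \right)}} = \frac{25694 - 486577}{\left(62500 - -25199\right) + \frac{1}{527}} = - \frac{460883}{\left(62500 + 25199\right) + \frac{1}{527}} = - \frac{460883}{87699 + \frac{1}{527}} = - \frac{460883}{\frac{46217374}{527}} = \left(-460883\right) \frac{527}{46217374} = - \frac{242885341}{46217374}$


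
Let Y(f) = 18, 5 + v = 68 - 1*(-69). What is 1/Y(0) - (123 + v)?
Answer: -4589/18 ≈ -254.94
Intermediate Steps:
v = 132 (v = -5 + (68 - 1*(-69)) = -5 + (68 + 69) = -5 + 137 = 132)
1/Y(0) - (123 + v) = 1/18 - (123 + 132) = 1/18 - 1*255 = 1/18 - 255 = -4589/18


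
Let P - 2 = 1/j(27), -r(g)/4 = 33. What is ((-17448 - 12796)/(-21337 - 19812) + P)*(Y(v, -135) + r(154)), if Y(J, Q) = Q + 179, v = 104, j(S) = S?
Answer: -271020904/1111023 ≈ -243.94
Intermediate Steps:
Y(J, Q) = 179 + Q
r(g) = -132 (r(g) = -4*33 = -132)
P = 55/27 (P = 2 + 1/27 = 55/27 ≈ 2.0370)
((-17448 - 12796)/(-21337 - 19812) + P)*(Y(v, -135) + r(154)) = ((-17448 - 12796)/(-21337 - 19812) + 55/27)*((179 - 135) - 132) = (-30244/(-41149) + 55/27)*(44 - 132) = (-30244*(-1/41149) + 55/27)*(-88) = (30244/41149 + 55/27)*(-88) = (3079783/1111023)*(-88) = -271020904/1111023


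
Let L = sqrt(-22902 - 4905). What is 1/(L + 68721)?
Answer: 22907/1574201216 - I*sqrt(27807)/4722603648 ≈ 1.4552e-5 - 3.531e-8*I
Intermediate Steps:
L = I*sqrt(27807) (L = sqrt(-27807) = I*sqrt(27807) ≈ 166.75*I)
1/(L + 68721) = 1/(I*sqrt(27807) + 68721) = 1/(68721 + I*sqrt(27807))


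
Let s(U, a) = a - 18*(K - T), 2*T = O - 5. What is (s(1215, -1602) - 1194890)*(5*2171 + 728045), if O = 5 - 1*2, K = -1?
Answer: -884087938800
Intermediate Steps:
O = 3 (O = 5 - 2 = 3)
T = -1 (T = (3 - 5)/2 = (½)*(-2) = -1)
s(U, a) = a (s(U, a) = a - 18*(-1 - 1*(-1)) = a - 18*(-1 + 1) = a - 18*0 = a + 0 = a)
(s(1215, -1602) - 1194890)*(5*2171 + 728045) = (-1602 - 1194890)*(5*2171 + 728045) = -1196492*(10855 + 728045) = -1196492*738900 = -884087938800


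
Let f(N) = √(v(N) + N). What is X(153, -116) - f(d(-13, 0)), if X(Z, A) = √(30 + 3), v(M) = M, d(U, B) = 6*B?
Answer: √33 ≈ 5.7446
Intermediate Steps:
f(N) = √2*√N (f(N) = √(N + N) = √(2*N) = √2*√N)
X(Z, A) = √33
X(153, -116) - f(d(-13, 0)) = √33 - √2*√(6*0) = √33 - √2*√0 = √33 - √2*0 = √33 - 1*0 = √33 + 0 = √33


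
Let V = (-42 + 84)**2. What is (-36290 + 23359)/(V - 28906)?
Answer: 12931/27142 ≈ 0.47642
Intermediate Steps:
V = 1764 (V = 42**2 = 1764)
(-36290 + 23359)/(V - 28906) = (-36290 + 23359)/(1764 - 28906) = -12931/(-27142) = -12931*(-1/27142) = 12931/27142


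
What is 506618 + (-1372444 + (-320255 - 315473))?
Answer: -1501554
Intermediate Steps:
506618 + (-1372444 + (-320255 - 315473)) = 506618 + (-1372444 - 635728) = 506618 - 2008172 = -1501554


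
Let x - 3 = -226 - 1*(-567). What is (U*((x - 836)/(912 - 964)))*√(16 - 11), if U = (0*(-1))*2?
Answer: 0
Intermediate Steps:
x = 344 (x = 3 + (-226 - 1*(-567)) = 3 + (-226 + 567) = 3 + 341 = 344)
U = 0 (U = 0*2 = 0)
(U*((x - 836)/(912 - 964)))*√(16 - 11) = (0*((344 - 836)/(912 - 964)))*√(16 - 11) = (0*(-492/(-52)))*√5 = (0*(-492*(-1/52)))*√5 = (0*(123/13))*√5 = 0*√5 = 0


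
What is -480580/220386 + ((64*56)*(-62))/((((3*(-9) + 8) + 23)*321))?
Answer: -688730514/3930217 ≈ -175.24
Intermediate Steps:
-480580/220386 + ((64*56)*(-62))/((((3*(-9) + 8) + 23)*321)) = -480580*1/220386 + (3584*(-62))/((((-27 + 8) + 23)*321)) = -240290/110193 - 222208*1/(321*(-19 + 23)) = -240290/110193 - 222208/(4*321) = -240290/110193 - 222208/1284 = -240290/110193 - 222208*1/1284 = -240290/110193 - 55552/321 = -688730514/3930217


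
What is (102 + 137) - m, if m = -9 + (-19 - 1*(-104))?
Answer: 163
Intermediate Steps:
m = 76 (m = -9 + (-19 + 104) = -9 + 85 = 76)
(102 + 137) - m = (102 + 137) - 1*76 = 239 - 76 = 163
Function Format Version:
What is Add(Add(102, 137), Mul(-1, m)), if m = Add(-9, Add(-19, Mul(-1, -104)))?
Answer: 163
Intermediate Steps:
m = 76 (m = Add(-9, Add(-19, 104)) = Add(-9, 85) = 76)
Add(Add(102, 137), Mul(-1, m)) = Add(Add(102, 137), Mul(-1, 76)) = Add(239, -76) = 163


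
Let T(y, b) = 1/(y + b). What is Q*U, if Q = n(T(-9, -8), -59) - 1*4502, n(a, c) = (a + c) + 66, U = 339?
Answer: -25905024/17 ≈ -1.5238e+6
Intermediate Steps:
T(y, b) = 1/(b + y)
n(a, c) = 66 + a + c
Q = -76416/17 (Q = (66 + 1/(-8 - 9) - 59) - 1*4502 = (66 + 1/(-17) - 59) - 4502 = (66 - 1/17 - 59) - 4502 = 118/17 - 4502 = -76416/17 ≈ -4495.1)
Q*U = -76416/17*339 = -25905024/17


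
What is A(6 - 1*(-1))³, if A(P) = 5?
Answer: 125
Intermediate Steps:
A(6 - 1*(-1))³ = 5³ = 125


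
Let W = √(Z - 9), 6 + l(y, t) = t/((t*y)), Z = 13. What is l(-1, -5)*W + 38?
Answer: 24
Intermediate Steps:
l(y, t) = -6 + 1/y (l(y, t) = -6 + t/((t*y)) = -6 + t*(1/(t*y)) = -6 + 1/y)
W = 2 (W = √(13 - 9) = √4 = 2)
l(-1, -5)*W + 38 = (-6 + 1/(-1))*2 + 38 = (-6 - 1)*2 + 38 = -7*2 + 38 = -14 + 38 = 24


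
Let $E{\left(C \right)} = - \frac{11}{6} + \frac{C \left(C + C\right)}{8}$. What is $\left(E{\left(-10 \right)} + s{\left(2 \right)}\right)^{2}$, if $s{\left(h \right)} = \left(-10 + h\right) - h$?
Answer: $\frac{6241}{36} \approx 173.36$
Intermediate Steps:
$E{\left(C \right)} = - \frac{11}{6} + \frac{C^{2}}{4}$ ($E{\left(C \right)} = \left(-11\right) \frac{1}{6} + C 2 C \frac{1}{8} = - \frac{11}{6} + 2 C^{2} \cdot \frac{1}{8} = - \frac{11}{6} + \frac{C^{2}}{4}$)
$s{\left(h \right)} = -10$
$\left(E{\left(-10 \right)} + s{\left(2 \right)}\right)^{2} = \left(\left(- \frac{11}{6} + \frac{\left(-10\right)^{2}}{4}\right) - 10\right)^{2} = \left(\left(- \frac{11}{6} + \frac{1}{4} \cdot 100\right) - 10\right)^{2} = \left(\left(- \frac{11}{6} + 25\right) - 10\right)^{2} = \left(\frac{139}{6} - 10\right)^{2} = \left(\frac{79}{6}\right)^{2} = \frac{6241}{36}$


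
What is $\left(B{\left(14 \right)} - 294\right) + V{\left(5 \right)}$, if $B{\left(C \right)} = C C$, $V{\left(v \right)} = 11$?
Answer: $-87$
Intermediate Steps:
$B{\left(C \right)} = C^{2}$
$\left(B{\left(14 \right)} - 294\right) + V{\left(5 \right)} = \left(14^{2} - 294\right) + 11 = \left(196 - 294\right) + 11 = -98 + 11 = -87$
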